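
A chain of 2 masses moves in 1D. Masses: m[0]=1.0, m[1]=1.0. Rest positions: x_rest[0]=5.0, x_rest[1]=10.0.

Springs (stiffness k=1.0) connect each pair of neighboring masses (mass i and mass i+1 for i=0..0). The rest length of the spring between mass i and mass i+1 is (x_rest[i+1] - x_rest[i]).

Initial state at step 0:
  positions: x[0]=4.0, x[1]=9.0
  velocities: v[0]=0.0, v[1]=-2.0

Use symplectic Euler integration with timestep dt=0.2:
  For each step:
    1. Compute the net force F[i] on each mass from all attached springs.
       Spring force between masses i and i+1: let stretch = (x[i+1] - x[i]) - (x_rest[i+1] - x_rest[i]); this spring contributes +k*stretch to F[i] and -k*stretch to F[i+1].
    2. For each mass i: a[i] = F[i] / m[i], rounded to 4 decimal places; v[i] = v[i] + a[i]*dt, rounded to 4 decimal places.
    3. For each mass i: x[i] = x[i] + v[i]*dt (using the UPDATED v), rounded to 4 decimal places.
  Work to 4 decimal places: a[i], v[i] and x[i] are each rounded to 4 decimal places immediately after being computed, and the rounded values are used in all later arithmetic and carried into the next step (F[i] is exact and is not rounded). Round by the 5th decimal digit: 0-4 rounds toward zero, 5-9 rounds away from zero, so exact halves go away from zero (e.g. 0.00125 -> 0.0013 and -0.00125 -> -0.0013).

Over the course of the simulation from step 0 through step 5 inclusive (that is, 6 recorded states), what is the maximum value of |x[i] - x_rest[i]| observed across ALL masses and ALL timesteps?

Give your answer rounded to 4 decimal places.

Step 0: x=[4.0000 9.0000] v=[0.0000 -2.0000]
Step 1: x=[4.0000 8.6000] v=[0.0000 -2.0000]
Step 2: x=[3.9840 8.2160] v=[-0.0800 -1.9200]
Step 3: x=[3.9373 7.8627] v=[-0.2336 -1.7664]
Step 4: x=[3.8476 7.5524] v=[-0.4485 -1.5515]
Step 5: x=[3.7061 7.2939] v=[-0.7075 -1.2925]
Max displacement = 2.7061

Answer: 2.7061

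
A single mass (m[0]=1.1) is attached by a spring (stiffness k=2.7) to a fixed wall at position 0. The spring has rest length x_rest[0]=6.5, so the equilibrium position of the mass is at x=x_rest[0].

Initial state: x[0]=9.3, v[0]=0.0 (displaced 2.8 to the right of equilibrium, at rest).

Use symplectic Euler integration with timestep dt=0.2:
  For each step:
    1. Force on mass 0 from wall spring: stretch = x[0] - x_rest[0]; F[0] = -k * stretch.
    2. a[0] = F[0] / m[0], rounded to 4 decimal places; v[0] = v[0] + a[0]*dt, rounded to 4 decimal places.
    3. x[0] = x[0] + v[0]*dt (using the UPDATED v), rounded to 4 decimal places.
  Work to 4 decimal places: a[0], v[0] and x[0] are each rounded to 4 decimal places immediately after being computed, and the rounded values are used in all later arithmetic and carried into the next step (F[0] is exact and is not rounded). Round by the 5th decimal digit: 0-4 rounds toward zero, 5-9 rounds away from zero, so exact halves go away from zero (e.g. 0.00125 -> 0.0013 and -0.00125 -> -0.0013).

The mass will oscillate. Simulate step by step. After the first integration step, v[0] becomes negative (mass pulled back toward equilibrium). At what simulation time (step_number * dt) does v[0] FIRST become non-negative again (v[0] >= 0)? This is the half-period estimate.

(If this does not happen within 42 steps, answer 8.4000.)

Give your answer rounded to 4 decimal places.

Step 0: x=[9.3000] v=[0.0000]
Step 1: x=[9.0251] v=[-1.3745]
Step 2: x=[8.5023] v=[-2.6141]
Step 3: x=[7.7829] v=[-3.5970]
Step 4: x=[6.9375] v=[-4.2268]
Step 5: x=[6.0492] v=[-4.4416]
Step 6: x=[5.2051] v=[-4.2203]
Step 7: x=[4.4882] v=[-3.5846]
Step 8: x=[3.9688] v=[-2.5970]
Step 9: x=[3.6979] v=[-1.3544]
Step 10: x=[3.7021] v=[0.0212]
First v>=0 after going negative at step 10, time=2.0000

Answer: 2.0000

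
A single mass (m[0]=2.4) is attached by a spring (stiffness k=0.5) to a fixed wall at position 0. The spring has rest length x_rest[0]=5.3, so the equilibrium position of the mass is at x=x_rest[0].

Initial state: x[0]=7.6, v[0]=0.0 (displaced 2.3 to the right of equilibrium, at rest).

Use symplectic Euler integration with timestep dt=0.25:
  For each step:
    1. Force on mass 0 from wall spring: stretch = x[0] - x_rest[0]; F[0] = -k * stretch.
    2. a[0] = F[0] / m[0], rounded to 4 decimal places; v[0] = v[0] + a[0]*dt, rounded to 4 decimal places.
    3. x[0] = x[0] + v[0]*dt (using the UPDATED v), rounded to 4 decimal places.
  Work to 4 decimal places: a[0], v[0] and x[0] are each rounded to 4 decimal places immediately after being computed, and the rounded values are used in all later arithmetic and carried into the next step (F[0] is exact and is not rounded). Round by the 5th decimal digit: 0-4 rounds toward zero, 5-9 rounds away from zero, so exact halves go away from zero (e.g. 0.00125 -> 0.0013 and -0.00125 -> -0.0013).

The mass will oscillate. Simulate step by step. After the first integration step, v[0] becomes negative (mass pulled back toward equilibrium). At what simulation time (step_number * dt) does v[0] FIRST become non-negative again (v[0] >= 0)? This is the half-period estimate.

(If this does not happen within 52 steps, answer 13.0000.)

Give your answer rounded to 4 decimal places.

Answer: 7.0000

Derivation:
Step 0: x=[7.6000] v=[0.0000]
Step 1: x=[7.5701] v=[-0.1198]
Step 2: x=[7.5106] v=[-0.2380]
Step 3: x=[7.4223] v=[-0.3531]
Step 4: x=[7.3064] v=[-0.4636]
Step 5: x=[7.1644] v=[-0.5681]
Step 6: x=[6.9981] v=[-0.6652]
Step 7: x=[6.8097] v=[-0.7537]
Step 8: x=[6.6016] v=[-0.8323]
Step 9: x=[6.3766] v=[-0.9001]
Step 10: x=[6.1376] v=[-0.9562]
Step 11: x=[5.8877] v=[-0.9998]
Step 12: x=[5.6301] v=[-1.0304]
Step 13: x=[5.3682] v=[-1.0476]
Step 14: x=[5.1054] v=[-1.0512]
Step 15: x=[4.8451] v=[-1.0411]
Step 16: x=[4.5908] v=[-1.0174]
Step 17: x=[4.3457] v=[-0.9805]
Step 18: x=[4.1130] v=[-0.9308]
Step 19: x=[3.8958] v=[-0.8690]
Step 20: x=[3.6968] v=[-0.7959]
Step 21: x=[3.5187] v=[-0.7124]
Step 22: x=[3.3638] v=[-0.6196]
Step 23: x=[3.2341] v=[-0.5188]
Step 24: x=[3.1313] v=[-0.4112]
Step 25: x=[3.0567] v=[-0.2983]
Step 26: x=[3.0113] v=[-0.1815]
Step 27: x=[2.9957] v=[-0.0623]
Step 28: x=[3.0101] v=[0.0577]
First v>=0 after going negative at step 28, time=7.0000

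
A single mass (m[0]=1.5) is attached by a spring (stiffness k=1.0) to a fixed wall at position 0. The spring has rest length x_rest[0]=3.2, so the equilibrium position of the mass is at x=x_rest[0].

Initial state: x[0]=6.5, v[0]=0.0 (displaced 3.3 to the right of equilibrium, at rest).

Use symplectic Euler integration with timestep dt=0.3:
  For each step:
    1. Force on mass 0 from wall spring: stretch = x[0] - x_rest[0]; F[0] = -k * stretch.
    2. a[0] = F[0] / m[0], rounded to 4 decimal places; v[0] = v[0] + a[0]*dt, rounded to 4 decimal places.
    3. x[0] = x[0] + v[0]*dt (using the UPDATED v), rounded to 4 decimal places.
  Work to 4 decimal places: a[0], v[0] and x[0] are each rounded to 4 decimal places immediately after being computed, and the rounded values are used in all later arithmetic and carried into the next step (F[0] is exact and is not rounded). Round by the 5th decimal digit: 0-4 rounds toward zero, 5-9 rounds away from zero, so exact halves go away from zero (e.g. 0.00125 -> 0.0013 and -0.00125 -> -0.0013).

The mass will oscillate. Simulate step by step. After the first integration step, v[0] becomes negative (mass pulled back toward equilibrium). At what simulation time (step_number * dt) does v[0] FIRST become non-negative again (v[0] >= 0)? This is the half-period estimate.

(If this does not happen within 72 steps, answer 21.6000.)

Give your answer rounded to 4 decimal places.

Step 0: x=[6.5000] v=[0.0000]
Step 1: x=[6.3020] v=[-0.6600]
Step 2: x=[5.9179] v=[-1.2804]
Step 3: x=[5.3707] v=[-1.8240]
Step 4: x=[4.6933] v=[-2.2581]
Step 5: x=[3.9263] v=[-2.5568]
Step 6: x=[3.1157] v=[-2.7021]
Step 7: x=[2.3101] v=[-2.6852]
Step 8: x=[1.5579] v=[-2.5072]
Step 9: x=[0.9043] v=[-2.1788]
Step 10: x=[0.3884] v=[-1.7197]
Step 11: x=[0.0412] v=[-1.1574]
Step 12: x=[-0.1165] v=[-0.5256]
Step 13: x=[-0.0752] v=[0.1377]
First v>=0 after going negative at step 13, time=3.9000

Answer: 3.9000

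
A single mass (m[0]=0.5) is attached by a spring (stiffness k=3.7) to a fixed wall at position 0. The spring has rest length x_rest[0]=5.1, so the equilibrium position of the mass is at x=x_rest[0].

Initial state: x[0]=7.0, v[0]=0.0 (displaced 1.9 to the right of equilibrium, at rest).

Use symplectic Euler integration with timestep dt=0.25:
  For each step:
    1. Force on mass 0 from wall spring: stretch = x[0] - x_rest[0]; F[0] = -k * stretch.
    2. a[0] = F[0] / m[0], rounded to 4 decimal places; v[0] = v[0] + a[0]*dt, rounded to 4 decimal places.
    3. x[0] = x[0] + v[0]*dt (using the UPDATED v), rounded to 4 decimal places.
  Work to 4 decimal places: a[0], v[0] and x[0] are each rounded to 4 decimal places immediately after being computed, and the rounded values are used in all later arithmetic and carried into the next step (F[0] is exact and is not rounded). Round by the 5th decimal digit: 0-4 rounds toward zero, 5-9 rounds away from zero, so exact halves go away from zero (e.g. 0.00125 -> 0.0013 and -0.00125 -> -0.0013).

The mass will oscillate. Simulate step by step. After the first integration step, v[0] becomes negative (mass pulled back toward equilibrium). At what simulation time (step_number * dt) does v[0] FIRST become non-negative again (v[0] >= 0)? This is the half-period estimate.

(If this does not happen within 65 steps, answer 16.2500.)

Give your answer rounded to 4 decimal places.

Answer: 1.2500

Derivation:
Step 0: x=[7.0000] v=[0.0000]
Step 1: x=[6.1213] v=[-3.5150]
Step 2: x=[4.7702] v=[-5.4044]
Step 3: x=[3.5716] v=[-4.7943]
Step 4: x=[3.0799] v=[-1.9668]
Step 5: x=[3.5225] v=[1.7704]
First v>=0 after going negative at step 5, time=1.2500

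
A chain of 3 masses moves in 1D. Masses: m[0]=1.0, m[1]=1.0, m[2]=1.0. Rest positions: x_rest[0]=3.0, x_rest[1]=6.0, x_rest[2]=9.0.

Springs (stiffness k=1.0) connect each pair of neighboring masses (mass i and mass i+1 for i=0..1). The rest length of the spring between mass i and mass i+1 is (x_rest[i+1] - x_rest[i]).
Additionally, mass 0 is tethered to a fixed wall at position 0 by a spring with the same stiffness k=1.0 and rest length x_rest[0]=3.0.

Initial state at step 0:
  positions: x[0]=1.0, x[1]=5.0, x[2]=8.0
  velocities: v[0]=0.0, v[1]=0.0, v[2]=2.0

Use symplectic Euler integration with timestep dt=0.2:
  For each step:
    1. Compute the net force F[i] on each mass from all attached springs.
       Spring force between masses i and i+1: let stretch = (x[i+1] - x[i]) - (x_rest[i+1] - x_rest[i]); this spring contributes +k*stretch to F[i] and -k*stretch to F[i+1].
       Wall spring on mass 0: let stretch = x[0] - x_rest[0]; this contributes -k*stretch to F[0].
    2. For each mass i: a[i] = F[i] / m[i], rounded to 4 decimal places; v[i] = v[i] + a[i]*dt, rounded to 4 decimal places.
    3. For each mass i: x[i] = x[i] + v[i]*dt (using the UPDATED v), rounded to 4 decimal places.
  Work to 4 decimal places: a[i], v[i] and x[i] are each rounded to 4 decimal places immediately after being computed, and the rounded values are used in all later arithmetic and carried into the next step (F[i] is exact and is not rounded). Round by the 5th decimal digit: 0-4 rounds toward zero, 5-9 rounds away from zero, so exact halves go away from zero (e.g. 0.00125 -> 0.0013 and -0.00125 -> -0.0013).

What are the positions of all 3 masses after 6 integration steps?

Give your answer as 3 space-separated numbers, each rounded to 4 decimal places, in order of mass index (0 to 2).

Answer: 2.8633 5.0905 9.8248

Derivation:
Step 0: x=[1.0000 5.0000 8.0000] v=[0.0000 0.0000 2.0000]
Step 1: x=[1.1200 4.9600 8.4000] v=[0.6000 -0.2000 2.0000]
Step 2: x=[1.3488 4.9040 8.7824] v=[1.1440 -0.2800 1.9120]
Step 3: x=[1.6659 4.8609 9.1297] v=[1.5853 -0.2154 1.7363]
Step 4: x=[2.0441 4.8608 9.4262] v=[1.8911 -0.0006 1.4825]
Step 5: x=[2.4532 4.9306 9.6601] v=[2.0456 0.3491 1.1694]
Step 6: x=[2.8633 5.0905 9.8248] v=[2.0504 0.7995 0.8235]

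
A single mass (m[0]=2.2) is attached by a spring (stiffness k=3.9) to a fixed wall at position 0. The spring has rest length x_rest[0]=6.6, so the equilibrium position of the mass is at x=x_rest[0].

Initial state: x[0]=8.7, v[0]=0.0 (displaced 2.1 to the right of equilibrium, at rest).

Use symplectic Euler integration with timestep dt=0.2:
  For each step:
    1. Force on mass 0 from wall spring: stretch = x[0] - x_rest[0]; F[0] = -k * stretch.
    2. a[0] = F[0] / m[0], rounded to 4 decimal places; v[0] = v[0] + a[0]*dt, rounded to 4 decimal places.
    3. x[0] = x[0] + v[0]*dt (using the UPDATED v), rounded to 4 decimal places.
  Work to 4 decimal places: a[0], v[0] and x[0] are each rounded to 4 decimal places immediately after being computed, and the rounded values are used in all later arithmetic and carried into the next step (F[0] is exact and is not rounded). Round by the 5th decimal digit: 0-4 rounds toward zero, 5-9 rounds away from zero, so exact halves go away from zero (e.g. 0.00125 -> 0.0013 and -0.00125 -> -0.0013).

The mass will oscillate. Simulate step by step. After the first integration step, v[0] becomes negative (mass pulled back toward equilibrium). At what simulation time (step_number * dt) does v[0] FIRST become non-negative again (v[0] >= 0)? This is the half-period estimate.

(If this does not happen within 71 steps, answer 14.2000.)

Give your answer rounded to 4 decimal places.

Step 0: x=[8.7000] v=[0.0000]
Step 1: x=[8.5511] v=[-0.7445]
Step 2: x=[8.2638] v=[-1.4363]
Step 3: x=[7.8586] v=[-2.0262]
Step 4: x=[7.3641] v=[-2.4724]
Step 5: x=[6.8154] v=[-2.7433]
Step 6: x=[6.2515] v=[-2.8197]
Step 7: x=[5.7123] v=[-2.6961]
Step 8: x=[5.2360] v=[-2.3814]
Step 9: x=[4.8564] v=[-1.8978]
Step 10: x=[4.6005] v=[-1.2796]
Step 11: x=[4.4864] v=[-0.5707]
Step 12: x=[4.5221] v=[0.1787]
First v>=0 after going negative at step 12, time=2.4000

Answer: 2.4000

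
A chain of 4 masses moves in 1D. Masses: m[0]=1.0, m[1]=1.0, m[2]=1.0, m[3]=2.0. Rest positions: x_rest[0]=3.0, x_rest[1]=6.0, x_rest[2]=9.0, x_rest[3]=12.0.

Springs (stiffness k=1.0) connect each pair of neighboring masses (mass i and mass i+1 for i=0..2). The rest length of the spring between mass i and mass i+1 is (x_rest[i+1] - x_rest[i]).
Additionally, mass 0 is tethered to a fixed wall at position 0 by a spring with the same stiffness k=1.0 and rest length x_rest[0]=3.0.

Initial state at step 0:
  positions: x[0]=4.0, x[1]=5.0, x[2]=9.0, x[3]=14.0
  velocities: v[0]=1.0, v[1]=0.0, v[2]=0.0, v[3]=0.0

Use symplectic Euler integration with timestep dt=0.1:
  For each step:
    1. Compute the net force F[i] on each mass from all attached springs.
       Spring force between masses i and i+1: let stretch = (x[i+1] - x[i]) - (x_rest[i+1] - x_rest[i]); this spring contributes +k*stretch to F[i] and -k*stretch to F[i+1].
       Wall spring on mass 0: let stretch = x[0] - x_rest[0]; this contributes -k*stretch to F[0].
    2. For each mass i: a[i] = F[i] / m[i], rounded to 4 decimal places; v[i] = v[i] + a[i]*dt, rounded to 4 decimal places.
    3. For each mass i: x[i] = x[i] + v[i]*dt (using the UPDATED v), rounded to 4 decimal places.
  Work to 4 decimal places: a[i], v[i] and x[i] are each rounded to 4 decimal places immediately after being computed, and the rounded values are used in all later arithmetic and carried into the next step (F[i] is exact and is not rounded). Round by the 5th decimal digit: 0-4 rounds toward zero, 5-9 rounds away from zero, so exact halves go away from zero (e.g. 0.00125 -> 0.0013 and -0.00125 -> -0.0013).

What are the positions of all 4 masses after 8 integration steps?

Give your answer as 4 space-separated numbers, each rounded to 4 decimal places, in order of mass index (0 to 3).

Step 0: x=[4.0000 5.0000 9.0000 14.0000] v=[1.0000 0.0000 0.0000 0.0000]
Step 1: x=[4.0700 5.0300 9.0100 13.9900] v=[0.7000 0.3000 0.1000 -0.1000]
Step 2: x=[4.1089 5.0902 9.0300 13.9701] v=[0.3890 0.6020 0.2000 -0.1990]
Step 3: x=[4.1165 5.1800 9.0600 13.9405] v=[0.0762 0.8979 0.3000 -0.2960]
Step 4: x=[4.0936 5.2980 9.1000 13.9015] v=[-0.2291 1.1796 0.4001 -0.3900]
Step 5: x=[4.0418 5.4419 9.1500 13.8535] v=[-0.5180 1.4394 0.5001 -0.4801]
Step 6: x=[3.9636 5.6089 9.2100 13.7970] v=[-0.7822 1.6702 0.5996 -0.5653]
Step 7: x=[3.8622 5.7955 9.2798 13.7325] v=[-1.0140 1.8658 0.6982 -0.6447]
Step 8: x=[3.7415 5.9976 9.3593 13.6608] v=[-1.2069 2.0209 0.7950 -0.7173]

Answer: 3.7415 5.9976 9.3593 13.6608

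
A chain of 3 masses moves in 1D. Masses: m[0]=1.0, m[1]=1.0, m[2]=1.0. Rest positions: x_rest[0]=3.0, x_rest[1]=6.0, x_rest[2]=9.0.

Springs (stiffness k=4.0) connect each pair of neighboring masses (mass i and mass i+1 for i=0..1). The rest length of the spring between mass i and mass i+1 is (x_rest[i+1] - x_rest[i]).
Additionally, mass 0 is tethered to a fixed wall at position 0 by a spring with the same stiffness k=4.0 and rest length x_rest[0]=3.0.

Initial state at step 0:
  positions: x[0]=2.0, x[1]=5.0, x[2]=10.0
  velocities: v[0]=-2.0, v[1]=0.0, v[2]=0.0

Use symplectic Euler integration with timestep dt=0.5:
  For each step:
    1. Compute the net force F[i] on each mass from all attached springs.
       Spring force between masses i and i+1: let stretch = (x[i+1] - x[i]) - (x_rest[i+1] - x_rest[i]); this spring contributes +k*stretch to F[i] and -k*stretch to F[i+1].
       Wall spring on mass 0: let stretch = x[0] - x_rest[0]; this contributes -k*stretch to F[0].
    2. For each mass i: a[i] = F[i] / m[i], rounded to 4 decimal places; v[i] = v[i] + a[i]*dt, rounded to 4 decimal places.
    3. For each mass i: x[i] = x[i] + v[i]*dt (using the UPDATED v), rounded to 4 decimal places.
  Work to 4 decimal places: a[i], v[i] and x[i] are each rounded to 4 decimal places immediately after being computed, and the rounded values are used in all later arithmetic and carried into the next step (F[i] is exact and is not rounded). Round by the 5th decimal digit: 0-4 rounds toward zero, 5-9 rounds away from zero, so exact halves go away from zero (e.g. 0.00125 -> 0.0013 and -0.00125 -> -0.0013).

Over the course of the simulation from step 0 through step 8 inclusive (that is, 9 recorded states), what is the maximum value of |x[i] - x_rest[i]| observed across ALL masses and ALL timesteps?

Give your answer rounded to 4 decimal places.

Answer: 2.0000

Derivation:
Step 0: x=[2.0000 5.0000 10.0000] v=[-2.0000 0.0000 0.0000]
Step 1: x=[2.0000 7.0000 8.0000] v=[0.0000 4.0000 -4.0000]
Step 2: x=[5.0000 5.0000 8.0000] v=[6.0000 -4.0000 0.0000]
Step 3: x=[3.0000 6.0000 8.0000] v=[-4.0000 2.0000 0.0000]
Step 4: x=[1.0000 6.0000 9.0000] v=[-4.0000 0.0000 2.0000]
Step 5: x=[3.0000 4.0000 10.0000] v=[4.0000 -4.0000 2.0000]
Step 6: x=[3.0000 7.0000 8.0000] v=[0.0000 6.0000 -4.0000]
Step 7: x=[4.0000 7.0000 8.0000] v=[2.0000 0.0000 0.0000]
Step 8: x=[4.0000 5.0000 10.0000] v=[0.0000 -4.0000 4.0000]
Max displacement = 2.0000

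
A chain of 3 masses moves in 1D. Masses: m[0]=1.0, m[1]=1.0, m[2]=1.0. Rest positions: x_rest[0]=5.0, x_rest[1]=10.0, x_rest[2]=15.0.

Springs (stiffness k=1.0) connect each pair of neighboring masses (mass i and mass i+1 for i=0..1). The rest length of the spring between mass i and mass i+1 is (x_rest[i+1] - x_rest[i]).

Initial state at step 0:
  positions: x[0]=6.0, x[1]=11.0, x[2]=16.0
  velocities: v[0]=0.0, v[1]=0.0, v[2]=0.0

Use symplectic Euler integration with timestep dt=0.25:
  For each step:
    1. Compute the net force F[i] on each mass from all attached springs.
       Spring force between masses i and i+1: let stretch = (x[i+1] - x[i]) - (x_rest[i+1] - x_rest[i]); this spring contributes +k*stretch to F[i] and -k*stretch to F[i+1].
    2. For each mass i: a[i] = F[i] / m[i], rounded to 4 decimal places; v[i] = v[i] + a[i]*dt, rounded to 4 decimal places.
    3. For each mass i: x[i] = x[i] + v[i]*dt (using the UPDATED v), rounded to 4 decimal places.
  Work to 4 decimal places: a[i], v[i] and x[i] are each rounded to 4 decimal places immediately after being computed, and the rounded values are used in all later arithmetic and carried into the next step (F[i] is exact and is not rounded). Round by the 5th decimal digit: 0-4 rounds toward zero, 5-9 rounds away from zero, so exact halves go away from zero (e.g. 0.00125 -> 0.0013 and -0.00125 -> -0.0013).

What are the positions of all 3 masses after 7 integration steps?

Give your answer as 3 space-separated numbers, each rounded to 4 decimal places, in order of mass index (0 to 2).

Answer: 6.0000 11.0000 16.0000

Derivation:
Step 0: x=[6.0000 11.0000 16.0000] v=[0.0000 0.0000 0.0000]
Step 1: x=[6.0000 11.0000 16.0000] v=[0.0000 0.0000 0.0000]
Step 2: x=[6.0000 11.0000 16.0000] v=[0.0000 0.0000 0.0000]
Step 3: x=[6.0000 11.0000 16.0000] v=[0.0000 0.0000 0.0000]
Step 4: x=[6.0000 11.0000 16.0000] v=[0.0000 0.0000 0.0000]
Step 5: x=[6.0000 11.0000 16.0000] v=[0.0000 0.0000 0.0000]
Step 6: x=[6.0000 11.0000 16.0000] v=[0.0000 0.0000 0.0000]
Step 7: x=[6.0000 11.0000 16.0000] v=[0.0000 0.0000 0.0000]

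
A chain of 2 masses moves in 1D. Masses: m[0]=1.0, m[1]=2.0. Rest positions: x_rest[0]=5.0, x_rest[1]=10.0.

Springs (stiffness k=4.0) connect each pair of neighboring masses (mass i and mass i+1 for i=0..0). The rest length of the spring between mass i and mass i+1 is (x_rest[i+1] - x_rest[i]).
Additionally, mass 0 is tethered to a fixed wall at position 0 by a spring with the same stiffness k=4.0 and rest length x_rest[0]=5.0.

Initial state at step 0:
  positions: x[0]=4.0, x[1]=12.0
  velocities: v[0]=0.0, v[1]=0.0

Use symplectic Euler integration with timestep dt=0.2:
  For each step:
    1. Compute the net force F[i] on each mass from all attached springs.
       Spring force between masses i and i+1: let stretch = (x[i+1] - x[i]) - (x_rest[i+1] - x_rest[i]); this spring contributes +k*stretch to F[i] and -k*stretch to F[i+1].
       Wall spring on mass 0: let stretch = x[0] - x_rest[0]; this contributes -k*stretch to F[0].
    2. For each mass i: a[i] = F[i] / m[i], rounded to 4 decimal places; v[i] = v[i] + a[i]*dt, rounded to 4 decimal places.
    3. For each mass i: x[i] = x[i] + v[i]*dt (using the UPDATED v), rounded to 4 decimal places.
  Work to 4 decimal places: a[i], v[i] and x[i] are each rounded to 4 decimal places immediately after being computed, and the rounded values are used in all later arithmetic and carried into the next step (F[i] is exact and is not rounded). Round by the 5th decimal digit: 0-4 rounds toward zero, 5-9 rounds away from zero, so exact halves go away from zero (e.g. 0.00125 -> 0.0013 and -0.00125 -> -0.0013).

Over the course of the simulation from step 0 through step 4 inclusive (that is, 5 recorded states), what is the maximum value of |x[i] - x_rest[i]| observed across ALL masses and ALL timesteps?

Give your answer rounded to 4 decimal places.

Answer: 2.3431

Derivation:
Step 0: x=[4.0000 12.0000] v=[0.0000 0.0000]
Step 1: x=[4.6400 11.7600] v=[3.2000 -1.2000]
Step 2: x=[5.6768 11.3504] v=[5.1840 -2.0480]
Step 3: x=[6.7131 10.8869] v=[5.1814 -2.3174]
Step 4: x=[7.3431 10.4895] v=[3.1500 -1.9869]
Max displacement = 2.3431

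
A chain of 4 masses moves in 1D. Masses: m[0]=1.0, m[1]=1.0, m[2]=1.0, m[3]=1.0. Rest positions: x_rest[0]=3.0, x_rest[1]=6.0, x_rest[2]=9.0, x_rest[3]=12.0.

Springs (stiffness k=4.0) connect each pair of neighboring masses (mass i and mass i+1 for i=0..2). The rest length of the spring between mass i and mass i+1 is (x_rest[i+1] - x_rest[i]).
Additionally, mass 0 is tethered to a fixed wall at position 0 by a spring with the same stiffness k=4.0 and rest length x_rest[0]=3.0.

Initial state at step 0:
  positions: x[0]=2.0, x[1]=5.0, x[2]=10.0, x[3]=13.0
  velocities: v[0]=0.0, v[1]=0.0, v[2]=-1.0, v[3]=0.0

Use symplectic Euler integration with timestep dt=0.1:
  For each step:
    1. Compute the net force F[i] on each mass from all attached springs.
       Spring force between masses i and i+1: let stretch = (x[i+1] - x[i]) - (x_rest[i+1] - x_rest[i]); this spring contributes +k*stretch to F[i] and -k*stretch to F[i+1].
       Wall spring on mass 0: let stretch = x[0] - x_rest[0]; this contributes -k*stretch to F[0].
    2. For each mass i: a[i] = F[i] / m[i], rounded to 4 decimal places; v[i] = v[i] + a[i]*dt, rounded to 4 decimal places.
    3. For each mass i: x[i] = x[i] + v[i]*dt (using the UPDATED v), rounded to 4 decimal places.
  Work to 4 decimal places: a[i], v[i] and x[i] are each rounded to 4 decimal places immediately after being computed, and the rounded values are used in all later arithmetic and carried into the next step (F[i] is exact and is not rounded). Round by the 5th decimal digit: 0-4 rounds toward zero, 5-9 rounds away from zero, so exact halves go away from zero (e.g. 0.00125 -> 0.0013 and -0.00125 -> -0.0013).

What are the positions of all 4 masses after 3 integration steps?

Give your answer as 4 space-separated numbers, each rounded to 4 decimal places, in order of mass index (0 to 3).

Step 0: x=[2.0000 5.0000 10.0000 13.0000] v=[0.0000 0.0000 -1.0000 0.0000]
Step 1: x=[2.0400 5.0800 9.8200 13.0000] v=[0.4000 0.8000 -1.8000 0.0000]
Step 2: x=[2.1200 5.2280 9.5776 12.9928] v=[0.8000 1.4800 -2.4240 -0.0720]
Step 3: x=[2.2395 5.4257 9.2978 12.9690] v=[1.1952 1.9766 -2.7978 -0.2381]

Answer: 2.2395 5.4257 9.2978 12.9690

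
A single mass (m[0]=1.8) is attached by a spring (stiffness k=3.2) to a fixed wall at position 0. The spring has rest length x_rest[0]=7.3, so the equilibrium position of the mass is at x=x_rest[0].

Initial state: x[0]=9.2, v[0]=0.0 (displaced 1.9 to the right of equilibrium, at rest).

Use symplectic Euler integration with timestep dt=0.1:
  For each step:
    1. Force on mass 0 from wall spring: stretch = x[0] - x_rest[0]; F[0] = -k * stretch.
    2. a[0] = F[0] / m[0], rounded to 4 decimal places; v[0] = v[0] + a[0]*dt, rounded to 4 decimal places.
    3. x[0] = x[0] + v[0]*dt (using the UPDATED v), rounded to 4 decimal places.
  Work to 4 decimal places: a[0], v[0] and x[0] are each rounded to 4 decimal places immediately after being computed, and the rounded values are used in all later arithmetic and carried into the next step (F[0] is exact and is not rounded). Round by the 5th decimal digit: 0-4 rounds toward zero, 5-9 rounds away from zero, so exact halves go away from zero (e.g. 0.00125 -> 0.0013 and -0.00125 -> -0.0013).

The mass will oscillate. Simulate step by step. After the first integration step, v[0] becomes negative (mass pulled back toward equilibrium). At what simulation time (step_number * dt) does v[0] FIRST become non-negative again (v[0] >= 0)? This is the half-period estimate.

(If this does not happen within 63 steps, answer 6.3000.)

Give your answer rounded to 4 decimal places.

Answer: 2.4000

Derivation:
Step 0: x=[9.2000] v=[0.0000]
Step 1: x=[9.1662] v=[-0.3378]
Step 2: x=[9.0992] v=[-0.6696]
Step 3: x=[9.0003] v=[-0.9895]
Step 4: x=[8.8711] v=[-1.2918]
Step 5: x=[8.7140] v=[-1.5711]
Step 6: x=[8.5318] v=[-1.8225]
Step 7: x=[8.3277] v=[-2.0415]
Step 8: x=[8.1053] v=[-2.2242]
Step 9: x=[7.8686] v=[-2.3674]
Step 10: x=[7.6218] v=[-2.4685]
Step 11: x=[7.3692] v=[-2.5257]
Step 12: x=[7.1154] v=[-2.5380]
Step 13: x=[6.8649] v=[-2.5052]
Step 14: x=[6.6221] v=[-2.4279]
Step 15: x=[6.3914] v=[-2.3074]
Step 16: x=[6.1768] v=[-2.1459]
Step 17: x=[5.9822] v=[-1.9462]
Step 18: x=[5.8110] v=[-1.7119]
Step 19: x=[5.6663] v=[-1.4472]
Step 20: x=[5.5506] v=[-1.1568]
Step 21: x=[5.4660] v=[-0.8458]
Step 22: x=[5.4140] v=[-0.5198]
Step 23: x=[5.3956] v=[-0.1845]
Step 24: x=[5.4110] v=[0.1541]
First v>=0 after going negative at step 24, time=2.4000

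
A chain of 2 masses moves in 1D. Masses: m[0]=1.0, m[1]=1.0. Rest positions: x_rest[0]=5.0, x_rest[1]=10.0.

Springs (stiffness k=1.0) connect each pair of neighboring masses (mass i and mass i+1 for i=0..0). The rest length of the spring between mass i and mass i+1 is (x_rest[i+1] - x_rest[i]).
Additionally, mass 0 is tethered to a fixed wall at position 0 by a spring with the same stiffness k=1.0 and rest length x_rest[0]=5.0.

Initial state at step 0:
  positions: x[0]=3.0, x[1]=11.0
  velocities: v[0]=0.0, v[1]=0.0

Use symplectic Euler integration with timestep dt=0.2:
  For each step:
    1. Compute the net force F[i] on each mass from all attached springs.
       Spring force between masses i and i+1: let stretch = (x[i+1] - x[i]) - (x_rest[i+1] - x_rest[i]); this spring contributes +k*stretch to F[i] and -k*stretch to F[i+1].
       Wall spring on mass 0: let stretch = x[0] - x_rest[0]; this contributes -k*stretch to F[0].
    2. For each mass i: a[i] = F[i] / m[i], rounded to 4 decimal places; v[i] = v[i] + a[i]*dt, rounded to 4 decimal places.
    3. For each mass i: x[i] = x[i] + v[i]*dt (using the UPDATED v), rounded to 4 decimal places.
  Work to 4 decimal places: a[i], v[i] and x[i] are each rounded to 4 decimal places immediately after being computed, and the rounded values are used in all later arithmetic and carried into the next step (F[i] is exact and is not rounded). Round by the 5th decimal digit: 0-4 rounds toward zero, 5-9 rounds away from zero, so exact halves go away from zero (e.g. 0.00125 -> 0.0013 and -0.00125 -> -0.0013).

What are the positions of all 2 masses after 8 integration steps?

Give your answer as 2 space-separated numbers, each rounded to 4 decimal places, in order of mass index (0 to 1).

Step 0: x=[3.0000 11.0000] v=[0.0000 0.0000]
Step 1: x=[3.2000 10.8800] v=[1.0000 -0.6000]
Step 2: x=[3.5792 10.6528] v=[1.8960 -1.1360]
Step 3: x=[4.0982 10.3427] v=[2.5949 -1.5507]
Step 4: x=[4.7030 9.9828] v=[3.0242 -1.7996]
Step 5: x=[5.3309 9.6117] v=[3.1396 -1.8556]
Step 6: x=[5.9168 9.2693] v=[2.9296 -1.7118]
Step 7: x=[6.4001 8.9928] v=[2.4167 -1.3823]
Step 8: x=[6.7311 8.8126] v=[1.6552 -0.9008]

Answer: 6.7311 8.8126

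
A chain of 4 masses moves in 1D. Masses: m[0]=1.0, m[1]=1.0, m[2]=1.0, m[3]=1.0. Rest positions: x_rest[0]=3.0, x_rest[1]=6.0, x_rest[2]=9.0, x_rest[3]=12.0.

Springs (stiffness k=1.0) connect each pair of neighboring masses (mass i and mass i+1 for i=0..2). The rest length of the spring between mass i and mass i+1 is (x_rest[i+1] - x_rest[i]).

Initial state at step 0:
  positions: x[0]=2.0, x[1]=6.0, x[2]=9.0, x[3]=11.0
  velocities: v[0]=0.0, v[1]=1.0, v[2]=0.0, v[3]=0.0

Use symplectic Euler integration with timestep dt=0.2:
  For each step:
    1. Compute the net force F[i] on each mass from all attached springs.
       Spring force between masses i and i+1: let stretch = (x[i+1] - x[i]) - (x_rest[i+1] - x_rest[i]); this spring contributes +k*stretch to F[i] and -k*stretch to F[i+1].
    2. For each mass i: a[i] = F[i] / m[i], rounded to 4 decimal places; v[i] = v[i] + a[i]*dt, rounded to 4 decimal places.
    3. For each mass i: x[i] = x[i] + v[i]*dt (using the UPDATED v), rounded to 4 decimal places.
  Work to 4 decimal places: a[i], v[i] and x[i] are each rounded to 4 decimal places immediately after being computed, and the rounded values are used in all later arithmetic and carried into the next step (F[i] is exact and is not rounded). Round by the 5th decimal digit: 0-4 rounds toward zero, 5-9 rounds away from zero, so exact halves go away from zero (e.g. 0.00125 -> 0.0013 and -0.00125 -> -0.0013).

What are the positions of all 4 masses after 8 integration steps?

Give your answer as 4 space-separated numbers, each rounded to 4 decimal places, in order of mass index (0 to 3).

Answer: 3.3416 5.7897 8.5304 11.9384

Derivation:
Step 0: x=[2.0000 6.0000 9.0000 11.0000] v=[0.0000 1.0000 0.0000 0.0000]
Step 1: x=[2.0400 6.1600 8.9600 11.0400] v=[0.2000 0.8000 -0.2000 0.2000]
Step 2: x=[2.1248 6.2672 8.8912 11.1168] v=[0.4240 0.5360 -0.3440 0.3840]
Step 3: x=[2.2553 6.3137 8.8065 11.2246] v=[0.6525 0.2323 -0.4237 0.5389]
Step 4: x=[2.4281 6.2975 8.7188 11.3557] v=[0.8642 -0.0808 -0.4386 0.6553]
Step 5: x=[2.6357 6.2234 8.6397 11.5013] v=[1.0381 -0.3704 -0.3955 0.7279]
Step 6: x=[2.8668 6.1025 8.5784 11.6524] v=[1.1556 -0.6047 -0.3064 0.7556]
Step 7: x=[3.1073 5.9512 8.5410 11.8006] v=[1.2027 -0.7567 -0.1868 0.7408]
Step 8: x=[3.3416 5.7897 8.5304 11.9384] v=[1.1715 -0.8075 -0.0528 0.6889]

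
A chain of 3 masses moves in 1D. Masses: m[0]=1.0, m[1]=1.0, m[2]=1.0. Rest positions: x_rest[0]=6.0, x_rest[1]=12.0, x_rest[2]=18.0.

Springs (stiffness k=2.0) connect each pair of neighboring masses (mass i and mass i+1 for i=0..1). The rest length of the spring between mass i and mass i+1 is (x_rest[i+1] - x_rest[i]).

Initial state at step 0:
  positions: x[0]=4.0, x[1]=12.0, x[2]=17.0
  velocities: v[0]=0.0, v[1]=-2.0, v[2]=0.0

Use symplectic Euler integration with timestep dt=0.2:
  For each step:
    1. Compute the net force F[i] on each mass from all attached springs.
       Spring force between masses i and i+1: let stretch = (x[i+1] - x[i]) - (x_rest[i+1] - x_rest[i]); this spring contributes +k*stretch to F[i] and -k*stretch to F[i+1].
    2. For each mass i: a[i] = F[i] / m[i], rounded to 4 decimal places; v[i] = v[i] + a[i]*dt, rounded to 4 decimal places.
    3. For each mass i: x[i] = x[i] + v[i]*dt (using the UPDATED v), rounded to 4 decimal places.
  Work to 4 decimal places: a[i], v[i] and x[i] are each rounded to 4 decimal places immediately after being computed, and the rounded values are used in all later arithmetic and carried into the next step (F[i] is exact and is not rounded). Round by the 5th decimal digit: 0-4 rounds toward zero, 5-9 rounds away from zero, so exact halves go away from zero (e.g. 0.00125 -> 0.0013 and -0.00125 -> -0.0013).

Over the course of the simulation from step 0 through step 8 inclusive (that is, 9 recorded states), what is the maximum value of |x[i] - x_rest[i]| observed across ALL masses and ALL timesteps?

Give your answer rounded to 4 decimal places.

Answer: 2.9559

Derivation:
Step 0: x=[4.0000 12.0000 17.0000] v=[0.0000 -2.0000 0.0000]
Step 1: x=[4.1600 11.3600 17.0800] v=[0.8000 -3.2000 0.4000]
Step 2: x=[4.4160 10.6016 17.1824] v=[1.2800 -3.7920 0.5120]
Step 3: x=[4.6868 9.8748 17.2383] v=[1.3542 -3.6339 0.2797]
Step 4: x=[4.8927 9.3221 17.1852] v=[1.0294 -2.7637 -0.2657]
Step 5: x=[4.9729 9.0441 16.9830] v=[0.4012 -1.3902 -1.0109]
Step 6: x=[4.8988 9.0755 16.6257] v=[-0.3703 0.1569 -1.7865]
Step 7: x=[4.6789 9.3768 16.1444] v=[-1.0996 1.5063 -2.4066]
Step 8: x=[4.3548 9.8436 15.6017] v=[-1.6204 2.3342 -2.7136]
Max displacement = 2.9559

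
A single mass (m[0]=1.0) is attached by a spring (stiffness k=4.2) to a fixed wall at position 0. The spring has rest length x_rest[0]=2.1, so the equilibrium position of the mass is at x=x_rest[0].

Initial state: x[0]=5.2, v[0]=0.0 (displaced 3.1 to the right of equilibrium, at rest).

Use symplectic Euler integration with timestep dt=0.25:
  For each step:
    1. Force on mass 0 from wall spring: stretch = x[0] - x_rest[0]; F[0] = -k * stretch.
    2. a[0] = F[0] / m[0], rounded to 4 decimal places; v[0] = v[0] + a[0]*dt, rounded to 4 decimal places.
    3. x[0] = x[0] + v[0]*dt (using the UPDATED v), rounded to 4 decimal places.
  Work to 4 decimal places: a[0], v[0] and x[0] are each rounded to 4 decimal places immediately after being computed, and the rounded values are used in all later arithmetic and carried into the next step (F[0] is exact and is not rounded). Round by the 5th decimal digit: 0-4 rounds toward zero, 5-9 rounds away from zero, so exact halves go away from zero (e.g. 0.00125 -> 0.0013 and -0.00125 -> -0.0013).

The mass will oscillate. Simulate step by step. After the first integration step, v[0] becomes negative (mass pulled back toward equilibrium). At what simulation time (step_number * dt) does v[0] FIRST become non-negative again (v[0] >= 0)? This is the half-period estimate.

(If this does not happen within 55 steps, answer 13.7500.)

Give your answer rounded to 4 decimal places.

Step 0: x=[5.2000] v=[0.0000]
Step 1: x=[4.3863] v=[-3.2550]
Step 2: x=[2.9724] v=[-5.6556]
Step 3: x=[1.3295] v=[-6.5716]
Step 4: x=[-0.1112] v=[-5.7626]
Step 5: x=[-0.9714] v=[-3.4409]
Step 6: x=[-1.0254] v=[-0.2159]
Step 7: x=[-0.2590] v=[3.0658]
First v>=0 after going negative at step 7, time=1.7500

Answer: 1.7500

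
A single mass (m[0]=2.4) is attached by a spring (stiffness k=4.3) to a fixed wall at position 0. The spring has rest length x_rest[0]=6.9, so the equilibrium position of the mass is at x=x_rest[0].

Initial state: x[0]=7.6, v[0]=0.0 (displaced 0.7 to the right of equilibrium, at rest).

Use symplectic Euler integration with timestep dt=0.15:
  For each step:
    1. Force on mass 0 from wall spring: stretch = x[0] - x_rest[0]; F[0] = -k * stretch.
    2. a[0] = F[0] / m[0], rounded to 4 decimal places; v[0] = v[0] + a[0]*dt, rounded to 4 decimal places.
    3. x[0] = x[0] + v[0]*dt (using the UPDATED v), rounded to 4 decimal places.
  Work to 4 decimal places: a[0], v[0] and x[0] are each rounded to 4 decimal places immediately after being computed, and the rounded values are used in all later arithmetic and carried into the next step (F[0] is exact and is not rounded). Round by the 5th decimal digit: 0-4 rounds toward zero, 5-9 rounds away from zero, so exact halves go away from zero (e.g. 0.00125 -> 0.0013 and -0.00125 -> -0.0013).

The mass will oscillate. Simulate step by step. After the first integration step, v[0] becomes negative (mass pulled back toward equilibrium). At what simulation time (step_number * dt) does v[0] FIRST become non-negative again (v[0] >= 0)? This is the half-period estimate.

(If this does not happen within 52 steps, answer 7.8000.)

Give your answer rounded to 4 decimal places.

Step 0: x=[7.6000] v=[0.0000]
Step 1: x=[7.5718] v=[-0.1881]
Step 2: x=[7.5165] v=[-0.3686]
Step 3: x=[7.4364] v=[-0.5343]
Step 4: x=[7.3346] v=[-0.6785]
Step 5: x=[7.2153] v=[-0.7953]
Step 6: x=[7.0833] v=[-0.8800]
Step 7: x=[6.9439] v=[-0.9293]
Step 8: x=[6.8027] v=[-0.9411]
Step 9: x=[6.6655] v=[-0.9150]
Step 10: x=[6.5377] v=[-0.8520]
Step 11: x=[6.4245] v=[-0.7546]
Step 12: x=[6.3305] v=[-0.6268]
Step 13: x=[6.2594] v=[-0.4737]
Step 14: x=[6.2142] v=[-0.3015]
Step 15: x=[6.1966] v=[-0.1172]
Step 16: x=[6.2074] v=[0.0718]
First v>=0 after going negative at step 16, time=2.4000

Answer: 2.4000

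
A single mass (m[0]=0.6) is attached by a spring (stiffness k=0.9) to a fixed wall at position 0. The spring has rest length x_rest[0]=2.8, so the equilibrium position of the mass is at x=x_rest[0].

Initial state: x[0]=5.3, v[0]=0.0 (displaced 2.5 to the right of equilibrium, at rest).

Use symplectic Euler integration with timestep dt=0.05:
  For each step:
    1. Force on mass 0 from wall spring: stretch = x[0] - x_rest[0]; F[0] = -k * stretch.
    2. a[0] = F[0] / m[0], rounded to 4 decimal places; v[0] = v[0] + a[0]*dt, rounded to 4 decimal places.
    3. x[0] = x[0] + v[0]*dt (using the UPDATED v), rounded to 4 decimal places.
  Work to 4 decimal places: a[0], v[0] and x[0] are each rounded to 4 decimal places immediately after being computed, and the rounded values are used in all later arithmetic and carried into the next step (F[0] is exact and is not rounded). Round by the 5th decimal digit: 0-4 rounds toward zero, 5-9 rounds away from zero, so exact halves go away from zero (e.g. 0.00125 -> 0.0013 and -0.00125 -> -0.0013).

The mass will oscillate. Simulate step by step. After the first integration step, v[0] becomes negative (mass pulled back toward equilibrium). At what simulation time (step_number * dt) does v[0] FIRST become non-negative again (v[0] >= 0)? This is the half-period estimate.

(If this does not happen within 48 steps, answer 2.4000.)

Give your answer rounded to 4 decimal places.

Answer: 2.4000

Derivation:
Step 0: x=[5.3000] v=[0.0000]
Step 1: x=[5.2906] v=[-0.1875]
Step 2: x=[5.2719] v=[-0.3743]
Step 3: x=[5.2439] v=[-0.5597]
Step 4: x=[5.2068] v=[-0.7430]
Step 5: x=[5.1606] v=[-0.9235]
Step 6: x=[5.1056] v=[-1.1005]
Step 7: x=[5.0419] v=[-1.2734]
Step 8: x=[4.9698] v=[-1.4415]
Step 9: x=[4.8896] v=[-1.6042]
Step 10: x=[4.8016] v=[-1.7609]
Step 11: x=[4.7061] v=[-1.9110]
Step 12: x=[4.6034] v=[-2.0540]
Step 13: x=[4.4939] v=[-2.1893]
Step 14: x=[4.3781] v=[-2.3163]
Step 15: x=[4.2564] v=[-2.4347]
Step 16: x=[4.1292] v=[-2.5439]
Step 17: x=[3.9970] v=[-2.6436]
Step 18: x=[3.8603] v=[-2.7334]
Step 19: x=[3.7197] v=[-2.8129]
Step 20: x=[3.5756] v=[-2.8819]
Step 21: x=[3.4286] v=[-2.9401]
Step 22: x=[3.2792] v=[-2.9872]
Step 23: x=[3.1280] v=[-3.0231]
Step 24: x=[2.9756] v=[-3.0477]
Step 25: x=[2.8226] v=[-3.0609]
Step 26: x=[2.6695] v=[-3.0626]
Step 27: x=[2.5169] v=[-3.0528]
Step 28: x=[2.3653] v=[-3.0316]
Step 29: x=[2.2154] v=[-2.9990]
Step 30: x=[2.0676] v=[-2.9552]
Step 31: x=[1.9226] v=[-2.9003]
Step 32: x=[1.7809] v=[-2.8345]
Step 33: x=[1.6430] v=[-2.7581]
Step 34: x=[1.5094] v=[-2.6713]
Step 35: x=[1.3807] v=[-2.5745]
Step 36: x=[1.2573] v=[-2.4681]
Step 37: x=[1.1397] v=[-2.3524]
Step 38: x=[1.0283] v=[-2.2279]
Step 39: x=[0.9236] v=[-2.0950]
Step 40: x=[0.8259] v=[-1.9543]
Step 41: x=[0.7356] v=[-1.8062]
Step 42: x=[0.6530] v=[-1.6514]
Step 43: x=[0.5785] v=[-1.4904]
Step 44: x=[0.5123] v=[-1.3238]
Step 45: x=[0.4547] v=[-1.1522]
Step 46: x=[0.4059] v=[-0.9763]
Step 47: x=[0.3661] v=[-0.7967]
Step 48: x=[0.3354] v=[-0.6142]
v[0] did not become non-negative within 48 steps; using fallback time=2.4000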